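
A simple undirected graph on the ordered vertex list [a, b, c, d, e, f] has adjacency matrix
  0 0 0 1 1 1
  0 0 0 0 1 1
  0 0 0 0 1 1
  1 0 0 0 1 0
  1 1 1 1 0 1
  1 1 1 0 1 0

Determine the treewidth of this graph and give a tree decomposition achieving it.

Each bag holds 3 vertices, so the decomposition has width 2, which upper-bounds the treewidth. On the other hand G contains the 3-clique {a, d, e}. A clique must lie in a single bag of any decomposition, so no decomposition can have width below 2. Therefore the treewidth is 2.

Treewidth 2.
One such decomposition:
Bags: B1 = {a, e, f}  B2 = {b, e, f}  B3 = {a, d, e}  B4 = {c, e, f}
Tree: B1–B2, B1–B3, B1–B4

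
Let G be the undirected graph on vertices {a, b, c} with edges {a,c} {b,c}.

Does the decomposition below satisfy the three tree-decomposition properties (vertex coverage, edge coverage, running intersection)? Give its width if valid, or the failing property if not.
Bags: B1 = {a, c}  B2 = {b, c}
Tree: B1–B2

Yes; width 1.

Checking the three conditions: (i) the bags cover all of {a, b, c}; (ii) for each edge, some bag contains both endpoints; (iii) the bags containing any fixed vertex form a subtree. All hold, so the decomposition is valid with width 2 − 1 = 1.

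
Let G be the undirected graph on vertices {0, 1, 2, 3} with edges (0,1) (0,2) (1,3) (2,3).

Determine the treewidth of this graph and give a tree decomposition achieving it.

Treewidth 2.
One optimal decomposition is:
Bags: B1 = {1, 2, 3}  B2 = {0, 1, 2}
Tree: B1–B2

Each bag holds 3 vertices, so the decomposition has width 2, which upper-bounds the treewidth. The edges 2–3–1–0–2 form a cycle, so G is not a tree and its treewidth is at least 2. Combining the bounds, tw(G) = 2.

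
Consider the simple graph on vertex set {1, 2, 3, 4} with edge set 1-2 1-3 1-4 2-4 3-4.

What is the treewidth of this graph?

2

A width-2 tree decomposition is:
Bags: B1 = {1, 3, 4}  B2 = {1, 2, 4}
Tree: B1–B2
Every bag has size at most 3, so the width is 3 − 1 = 2 and tw(G) ≤ 2. For the lower bound, the 3 vertices {1, 2, 4} are pairwise adjacent, and any tree decomposition puts a clique entirely inside one bag — forcing width ≥ 2. Hence tw(G) = 2 exactly.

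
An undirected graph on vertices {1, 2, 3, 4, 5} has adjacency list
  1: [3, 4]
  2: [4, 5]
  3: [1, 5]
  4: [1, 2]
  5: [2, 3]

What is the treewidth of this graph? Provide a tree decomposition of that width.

Treewidth 2.
One optimal decomposition is:
Bags: B1 = {2, 4, 5}  B2 = {3, 4, 5}  B3 = {1, 3, 4}
Tree: B1–B2, B2–B3

Every bag has size at most 3, so the width is 3 − 1 = 2 and tw(G) ≤ 2. The edges 4–2–5–3–1–4 form a cycle, so G is not a tree and its treewidth is at least 2. Hence tw(G) = 2 exactly.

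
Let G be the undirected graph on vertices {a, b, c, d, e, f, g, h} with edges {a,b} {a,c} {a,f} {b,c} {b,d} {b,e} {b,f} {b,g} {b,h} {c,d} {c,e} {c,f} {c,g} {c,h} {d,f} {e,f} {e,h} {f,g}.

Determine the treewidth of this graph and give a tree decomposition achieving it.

Treewidth 3.
One optimal decomposition is:
Bags: B1 = {a, b, c, f}  B2 = {b, c, e, f}  B3 = {b, c, f, g}  B4 = {b, c, d, f}  B5 = {b, c, e, h}
Tree: B1–B2, B2–B3, B3–B4, B2–B5

The largest bag has 4 vertices, giving width 3; this decomposition certifies tw(G) ≤ 3. Conversely, {b, c, e, h} is a clique of size 4, and the vertices of any clique must share a bag in every tree decomposition; so some bag has ≥ 4 vertices and tw(G) ≥ 3. Combining the bounds, tw(G) = 3.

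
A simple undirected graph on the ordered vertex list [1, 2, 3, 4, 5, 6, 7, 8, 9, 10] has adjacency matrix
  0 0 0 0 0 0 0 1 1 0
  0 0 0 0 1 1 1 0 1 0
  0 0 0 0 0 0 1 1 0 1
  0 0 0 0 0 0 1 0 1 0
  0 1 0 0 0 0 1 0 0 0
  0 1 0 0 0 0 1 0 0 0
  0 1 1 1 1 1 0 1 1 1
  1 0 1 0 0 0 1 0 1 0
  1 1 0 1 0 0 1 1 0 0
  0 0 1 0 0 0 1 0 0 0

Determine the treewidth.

A width-2 tree decomposition is:
Bags: B1 = {2, 6, 7}  B2 = {2, 7, 9}  B3 = {4, 7, 9}  B4 = {7, 8, 9}  B5 = {3, 7, 8}  B6 = {2, 5, 7}  B7 = {3, 7, 10}  B8 = {1, 8, 9}
Tree: B1–B2, B2–B3, B3–B4, B4–B5, B1–B6, B5–B7, B4–B8
Each bag holds 3 vertices, so the decomposition has width 2, which upper-bounds the treewidth. On the other hand G contains the 3-clique {1, 8, 9}. A clique must lie in a single bag of any decomposition, so no decomposition can have width below 2. Combining the bounds, tw(G) = 2.

2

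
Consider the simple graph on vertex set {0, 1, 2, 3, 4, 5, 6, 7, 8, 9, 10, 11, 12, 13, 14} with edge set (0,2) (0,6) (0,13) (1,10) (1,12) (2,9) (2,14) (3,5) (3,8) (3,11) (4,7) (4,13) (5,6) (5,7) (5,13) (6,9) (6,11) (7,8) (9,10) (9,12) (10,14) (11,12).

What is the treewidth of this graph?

A width-3 tree decomposition is:
Bags: B1 = {3, 4, 7, 8}  B2 = {3, 4, 5, 7}  B3 = {3, 4, 5, 13}  B4 = {3, 5, 11, 13}  B5 = {5, 6, 11, 13}  B6 = {0, 6, 11, 13}  B7 = {0, 6, 11, 12}  B8 = {0, 6, 9, 12}  B9 = {0, 2, 9, 12}  B10 = {1, 2, 9, 12}  B11 = {1, 2, 9, 10}  B12 = {1, 2, 10, 14}
Tree: B1–B2, B2–B3, B3–B4, B4–B5, B5–B6, B6–B7, B7–B8, B8–B9, B9–B10, B10–B11, B11–B12
Each bag holds 4 vertices, so the decomposition has width 3, which upper-bounds the treewidth. For the lower bound: the 4 vertex sets {4,7,8}, {3}, {5}, {0,6,11,13} are disjoint, each induces a connected subgraph, and every pair is joined by at least one edge of G. Contracting each set to a single vertex therefore yields K_{4} as a minor, and since treewidth is minor-monotone, tw(G) ≥ tw(K_{4}) = 3. Hence tw(G) = 3 exactly.

3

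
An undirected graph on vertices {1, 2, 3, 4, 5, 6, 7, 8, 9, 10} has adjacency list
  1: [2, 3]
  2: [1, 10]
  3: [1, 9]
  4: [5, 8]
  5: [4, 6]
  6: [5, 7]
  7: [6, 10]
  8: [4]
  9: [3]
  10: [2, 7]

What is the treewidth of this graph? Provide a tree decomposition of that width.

Every bag has size at most 2, so the width is 2 − 1 = 1 and tw(G) ≤ 1. Since G has at least one edge (e.g. 9–3), it is not an edgeless graph, so tw(G) ≥ 1. Therefore the treewidth is 1.

Treewidth 1.
One such decomposition:
Bags: B1 = {3, 9}  B2 = {1, 3}  B3 = {1, 2}  B4 = {2, 10}  B5 = {7, 10}  B6 = {6, 7}  B7 = {5, 6}  B8 = {4, 5}  B9 = {4, 8}
Tree: B1–B2, B2–B3, B3–B4, B4–B5, B5–B6, B6–B7, B7–B8, B8–B9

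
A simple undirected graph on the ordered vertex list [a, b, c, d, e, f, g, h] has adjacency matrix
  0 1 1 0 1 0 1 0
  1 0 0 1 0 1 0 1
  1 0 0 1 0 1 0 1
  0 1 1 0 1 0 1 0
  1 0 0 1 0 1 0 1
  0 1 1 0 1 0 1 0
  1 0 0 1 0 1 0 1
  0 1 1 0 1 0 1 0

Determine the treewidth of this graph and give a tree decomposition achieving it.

The largest bag has 5 vertices, giving width 4; this decomposition certifies tw(G) ≤ 4. For the lower bound: the 5 vertex sets {c,d}, {a,e}, {f,g}, {b}, {h} are disjoint, each induces a connected subgraph, and every pair is joined by at least one edge of G. Contracting each set to a single vertex therefore yields K_{5} as a minor, and since treewidth is minor-monotone, tw(G) ≥ tw(K_{5}) = 4. The upper and lower bounds meet at 4, so that is the treewidth.

Treewidth 4.
One such decomposition:
Bags: B1 = {b, c, d, e, g}  B2 = {a, b, c, e, g}  B3 = {b, c, e, f, g}  B4 = {b, c, e, g, h}
Tree: B1–B2, B2–B3, B3–B4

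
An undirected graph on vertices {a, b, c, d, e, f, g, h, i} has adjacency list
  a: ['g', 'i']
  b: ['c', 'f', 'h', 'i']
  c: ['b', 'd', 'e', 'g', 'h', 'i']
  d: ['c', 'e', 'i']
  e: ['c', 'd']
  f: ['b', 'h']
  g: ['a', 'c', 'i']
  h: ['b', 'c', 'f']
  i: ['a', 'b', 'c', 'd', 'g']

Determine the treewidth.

2

A width-2 tree decomposition is:
Bags: B1 = {b, c, h}  B2 = {b, f, h}  B3 = {b, c, i}  B4 = {c, d, i}  B5 = {c, g, i}  B6 = {c, d, e}  B7 = {a, g, i}
Tree: B1–B2, B1–B3, B3–B4, B4–B5, B4–B6, B5–B7
Every bag has size at most 3, so the width is 3 − 1 = 2 and tw(G) ≤ 2. Conversely, {a, g, i} is a clique of size 3, and the vertices of any clique must share a bag in every tree decomposition; so some bag has ≥ 3 vertices and tw(G) ≥ 2. Combining the bounds, tw(G) = 2.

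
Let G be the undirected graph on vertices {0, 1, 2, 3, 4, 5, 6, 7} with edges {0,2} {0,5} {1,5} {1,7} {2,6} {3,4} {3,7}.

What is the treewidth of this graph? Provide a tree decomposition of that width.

Each bag holds 2 vertices, so the decomposition has width 1, which upper-bounds the treewidth. Any graph with an edge has treewidth ≥ 1, and G has the edge 4–3. The upper and lower bounds meet at 1, so that is the treewidth.

Treewidth 1.
One optimal decomposition is:
Bags: B1 = {3, 4}  B2 = {3, 7}  B3 = {1, 7}  B4 = {1, 5}  B5 = {0, 5}  B6 = {0, 2}  B7 = {2, 6}
Tree: B1–B2, B2–B3, B3–B4, B4–B5, B5–B6, B6–B7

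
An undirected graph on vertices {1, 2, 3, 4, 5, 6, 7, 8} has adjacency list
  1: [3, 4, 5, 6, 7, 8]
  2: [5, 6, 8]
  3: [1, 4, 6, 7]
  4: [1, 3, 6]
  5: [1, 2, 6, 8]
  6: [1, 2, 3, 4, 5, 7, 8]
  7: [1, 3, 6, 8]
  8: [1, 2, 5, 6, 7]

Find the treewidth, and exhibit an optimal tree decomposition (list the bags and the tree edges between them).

Every bag has size at most 4, so the width is 4 − 1 = 3 and tw(G) ≤ 3. On the other hand G contains the 4-clique {1, 5, 6, 8}. A clique must lie in a single bag of any decomposition, so no decomposition can have width below 3. Therefore the treewidth is 3.

Treewidth 3.
Bags: B1 = {1, 3, 6, 7}  B2 = {1, 6, 7, 8}  B3 = {1, 5, 6, 8}  B4 = {1, 3, 4, 6}  B5 = {2, 5, 6, 8}
Tree: B1–B2, B2–B3, B1–B4, B3–B5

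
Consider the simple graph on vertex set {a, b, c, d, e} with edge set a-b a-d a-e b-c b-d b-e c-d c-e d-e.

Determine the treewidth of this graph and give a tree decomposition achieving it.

Treewidth 3.
One such decomposition:
Bags: B1 = {b, c, d, e}  B2 = {a, b, d, e}
Tree: B1–B2

Each bag holds 4 vertices, so the decomposition has width 3, which upper-bounds the treewidth. On the other hand G contains the 4-clique {b, c, d, e}. A clique must lie in a single bag of any decomposition, so no decomposition can have width below 3. Therefore the treewidth is 3.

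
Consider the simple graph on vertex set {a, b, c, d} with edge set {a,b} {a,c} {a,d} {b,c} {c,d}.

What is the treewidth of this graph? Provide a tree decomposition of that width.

Treewidth 2.
One optimal decomposition is:
Bags: B1 = {a, b, c}  B2 = {a, c, d}
Tree: B1–B2

The largest bag has 3 vertices, giving width 2; this decomposition certifies tw(G) ≤ 2. On the other hand G contains the 3-clique {a, c, d}. A clique must lie in a single bag of any decomposition, so no decomposition can have width below 2. Therefore the treewidth is 2.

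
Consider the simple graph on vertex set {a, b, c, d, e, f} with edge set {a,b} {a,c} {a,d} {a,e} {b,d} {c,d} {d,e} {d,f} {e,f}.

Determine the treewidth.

2

A width-2 tree decomposition is:
Bags: B1 = {a, d, e}  B2 = {a, c, d}  B3 = {a, b, d}  B4 = {d, e, f}
Tree: B1–B2, B2–B3, B1–B4
Each bag holds 3 vertices, so the decomposition has width 2, which upper-bounds the treewidth. On the other hand G contains the 3-clique {a, d, e}. A clique must lie in a single bag of any decomposition, so no decomposition can have width below 2. Therefore the treewidth is 2.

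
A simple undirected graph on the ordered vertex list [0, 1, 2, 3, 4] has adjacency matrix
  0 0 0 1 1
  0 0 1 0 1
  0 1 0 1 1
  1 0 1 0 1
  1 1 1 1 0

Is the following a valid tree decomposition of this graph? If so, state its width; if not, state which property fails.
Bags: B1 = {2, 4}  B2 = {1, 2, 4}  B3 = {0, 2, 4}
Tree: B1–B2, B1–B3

A tree decomposition must satisfy three properties: every vertex lies in some bag; for every edge, both endpoints lie together in some bag; and for every vertex, the bags containing it form a connected subtree. Here vertex 3 appears in no bag, so the decomposition is invalid.

No — vertex 3 appears in no bag.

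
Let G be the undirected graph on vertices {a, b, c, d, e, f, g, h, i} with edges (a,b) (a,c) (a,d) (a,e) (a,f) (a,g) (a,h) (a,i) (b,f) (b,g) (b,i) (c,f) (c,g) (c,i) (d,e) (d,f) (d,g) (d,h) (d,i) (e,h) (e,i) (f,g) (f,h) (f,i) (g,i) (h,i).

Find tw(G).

A width-4 tree decomposition is:
Bags: B1 = {a, d, e, h, i}  B2 = {a, d, f, h, i}  B3 = {a, d, f, g, i}  B4 = {a, c, f, g, i}  B5 = {a, b, f, g, i}
Tree: B1–B2, B2–B3, B3–B4, B3–B5
Every bag has size at most 5, so the width is 5 − 1 = 4 and tw(G) ≤ 4. Conversely, {a, d, e, h, i} is a clique of size 5, and the vertices of any clique must share a bag in every tree decomposition; so some bag has ≥ 5 vertices and tw(G) ≥ 4. Therefore the treewidth is 4.

4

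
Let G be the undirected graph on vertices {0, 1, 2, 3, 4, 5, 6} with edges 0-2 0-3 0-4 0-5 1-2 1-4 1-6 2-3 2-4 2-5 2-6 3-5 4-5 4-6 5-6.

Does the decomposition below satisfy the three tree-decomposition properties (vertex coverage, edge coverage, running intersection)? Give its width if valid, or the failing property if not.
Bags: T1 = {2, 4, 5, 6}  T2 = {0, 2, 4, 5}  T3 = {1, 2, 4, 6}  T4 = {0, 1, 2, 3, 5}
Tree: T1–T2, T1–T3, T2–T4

A tree decomposition must satisfy three properties: every vertex lies in some bag; for every edge, both endpoints lie together in some bag; and for every vertex, the bags containing it form a connected subtree. Here bags containing vertex 1 are not connected in the tree, so the decomposition is invalid.

No — bags containing vertex 1 are not connected in the tree.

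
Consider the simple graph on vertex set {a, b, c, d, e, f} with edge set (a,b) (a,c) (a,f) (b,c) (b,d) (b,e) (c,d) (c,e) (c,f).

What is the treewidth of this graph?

2

A width-2 tree decomposition is:
Bags: B1 = {a, c, f}  B2 = {a, b, c}  B3 = {b, c, e}  B4 = {b, c, d}
Tree: B1–B2, B2–B3, B3–B4
Every bag has size at most 3, so the width is 3 − 1 = 2 and tw(G) ≤ 2. On the other hand G contains the 3-clique {a, c, f}. A clique must lie in a single bag of any decomposition, so no decomposition can have width below 2. Hence tw(G) = 2 exactly.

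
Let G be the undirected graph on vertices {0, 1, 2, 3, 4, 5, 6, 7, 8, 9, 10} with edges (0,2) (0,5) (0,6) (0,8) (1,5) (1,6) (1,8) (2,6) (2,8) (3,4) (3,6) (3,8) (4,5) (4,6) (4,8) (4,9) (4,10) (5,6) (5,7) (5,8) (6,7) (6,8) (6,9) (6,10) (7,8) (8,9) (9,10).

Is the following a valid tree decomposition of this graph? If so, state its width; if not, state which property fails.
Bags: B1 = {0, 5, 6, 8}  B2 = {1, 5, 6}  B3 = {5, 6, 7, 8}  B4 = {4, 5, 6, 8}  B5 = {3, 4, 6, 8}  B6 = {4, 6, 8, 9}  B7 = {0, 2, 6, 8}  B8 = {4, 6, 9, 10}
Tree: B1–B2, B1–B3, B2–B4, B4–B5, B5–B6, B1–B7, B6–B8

A tree decomposition must satisfy three properties: every vertex lies in some bag; for every edge, both endpoints lie together in some bag; and for every vertex, the bags containing it form a connected subtree. Here edge (8,1) lies in no bag, so the decomposition is invalid.

No — edge (8,1) lies in no bag.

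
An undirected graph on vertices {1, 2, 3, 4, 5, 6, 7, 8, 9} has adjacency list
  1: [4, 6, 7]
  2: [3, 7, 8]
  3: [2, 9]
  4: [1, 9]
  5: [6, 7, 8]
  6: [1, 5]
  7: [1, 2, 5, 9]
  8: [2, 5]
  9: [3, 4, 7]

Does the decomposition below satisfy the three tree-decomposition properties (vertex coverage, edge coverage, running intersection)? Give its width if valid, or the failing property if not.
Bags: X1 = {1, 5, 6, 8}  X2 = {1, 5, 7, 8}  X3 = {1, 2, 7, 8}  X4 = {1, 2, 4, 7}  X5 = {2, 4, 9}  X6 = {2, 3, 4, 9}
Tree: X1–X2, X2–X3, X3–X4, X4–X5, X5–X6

No — edge (7,9) lies in no bag.

A tree decomposition must satisfy three properties: every vertex lies in some bag; for every edge, both endpoints lie together in some bag; and for every vertex, the bags containing it form a connected subtree. Here edge (7,9) lies in no bag, so the decomposition is invalid.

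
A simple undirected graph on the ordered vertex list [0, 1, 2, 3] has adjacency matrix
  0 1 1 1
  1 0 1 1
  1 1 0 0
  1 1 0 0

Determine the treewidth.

2

A width-2 tree decomposition is:
Bags: B1 = {0, 1, 2}  B2 = {0, 1, 3}
Tree: B1–B2
The largest bag has 3 vertices, giving width 2; this decomposition certifies tw(G) ≤ 2. Conversely, {0, 1, 2} is a clique of size 3, and the vertices of any clique must share a bag in every tree decomposition; so some bag has ≥ 3 vertices and tw(G) ≥ 2. Combining the bounds, tw(G) = 2.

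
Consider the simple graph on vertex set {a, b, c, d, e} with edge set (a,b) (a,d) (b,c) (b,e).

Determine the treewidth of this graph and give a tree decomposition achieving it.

Each bag holds 2 vertices, so the decomposition has width 1, which upper-bounds the treewidth. G has an edge, so its treewidth is at least 1. The upper and lower bounds meet at 1, so that is the treewidth.

Treewidth 1.
Bags: B1 = {b, c}  B2 = {a, b}  B3 = {a, d}  B4 = {b, e}
Tree: B1–B2, B2–B3, B1–B4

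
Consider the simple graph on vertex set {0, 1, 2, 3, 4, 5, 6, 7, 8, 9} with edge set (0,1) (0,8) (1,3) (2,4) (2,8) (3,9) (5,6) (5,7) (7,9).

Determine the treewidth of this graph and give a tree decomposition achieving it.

Each bag holds 2 vertices, so the decomposition has width 1, which upper-bounds the treewidth. G has an edge, so its treewidth is at least 1. Combining the bounds, tw(G) = 1.

Treewidth 1.
Bags: B1 = {2, 4}  B2 = {2, 8}  B3 = {0, 8}  B4 = {0, 1}  B5 = {1, 3}  B6 = {3, 9}  B7 = {7, 9}  B8 = {5, 7}  B9 = {5, 6}
Tree: B1–B2, B2–B3, B3–B4, B4–B5, B5–B6, B6–B7, B7–B8, B8–B9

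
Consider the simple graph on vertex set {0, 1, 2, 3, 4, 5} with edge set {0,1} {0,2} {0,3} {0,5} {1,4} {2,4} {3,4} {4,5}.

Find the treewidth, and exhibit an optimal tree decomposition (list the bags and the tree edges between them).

Treewidth 2.
One optimal decomposition is:
Bags: B1 = {0, 1, 4}  B2 = {0, 2, 4}  B3 = {0, 3, 4}  B4 = {0, 4, 5}
Tree: B1–B2, B2–B3, B3–B4

Every bag has size at most 3, so the width is 3 − 1 = 2 and tw(G) ≤ 2. The edges 1–0–2–4–1 form a cycle, so G is not a tree and its treewidth is at least 2. The upper and lower bounds meet at 2, so that is the treewidth.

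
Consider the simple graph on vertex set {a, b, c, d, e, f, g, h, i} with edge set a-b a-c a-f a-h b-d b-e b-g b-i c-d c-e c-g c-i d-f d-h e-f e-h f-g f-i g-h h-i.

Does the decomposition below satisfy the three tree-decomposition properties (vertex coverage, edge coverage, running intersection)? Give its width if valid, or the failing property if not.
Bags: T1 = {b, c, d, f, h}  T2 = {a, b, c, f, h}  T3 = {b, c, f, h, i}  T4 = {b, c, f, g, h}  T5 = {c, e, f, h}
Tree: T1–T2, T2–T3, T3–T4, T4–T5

No — edge (b,e) lies in no bag.

A tree decomposition must satisfy three properties: every vertex lies in some bag; for every edge, both endpoints lie together in some bag; and for every vertex, the bags containing it form a connected subtree. Here edge (b,e) lies in no bag, so the decomposition is invalid.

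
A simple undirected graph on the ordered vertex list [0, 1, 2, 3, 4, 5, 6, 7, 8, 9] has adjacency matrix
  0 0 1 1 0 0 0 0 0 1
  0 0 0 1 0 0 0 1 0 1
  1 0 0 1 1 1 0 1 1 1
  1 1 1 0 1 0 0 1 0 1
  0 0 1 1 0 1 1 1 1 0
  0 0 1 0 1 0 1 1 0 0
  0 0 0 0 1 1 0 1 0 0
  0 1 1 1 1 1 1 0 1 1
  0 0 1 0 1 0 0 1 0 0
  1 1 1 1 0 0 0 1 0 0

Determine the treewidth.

A width-3 tree decomposition is:
Bags: B1 = {2, 3, 7, 9}  B2 = {0, 2, 3, 9}  B3 = {2, 3, 4, 7}  B4 = {2, 4, 5, 7}  B5 = {1, 3, 7, 9}  B6 = {4, 5, 6, 7}  B7 = {2, 4, 7, 8}
Tree: B1–B2, B1–B3, B3–B4, B1–B5, B4–B6, B3–B7
Every bag has size at most 4, so the width is 4 − 1 = 3 and tw(G) ≤ 3. Conversely, {0, 2, 3, 9} is a clique of size 4, and the vertices of any clique must share a bag in every tree decomposition; so some bag has ≥ 4 vertices and tw(G) ≥ 3. Combining the bounds, tw(G) = 3.

3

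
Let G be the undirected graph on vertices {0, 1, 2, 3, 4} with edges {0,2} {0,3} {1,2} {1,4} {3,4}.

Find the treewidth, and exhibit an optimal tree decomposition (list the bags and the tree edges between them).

Treewidth 2.
One optimal decomposition is:
Bags: B1 = {0, 2, 3}  B2 = {2, 3, 4}  B3 = {1, 2, 4}
Tree: B1–B2, B2–B3

The largest bag has 3 vertices, giving width 2; this decomposition certifies tw(G) ≤ 2. Since 2–0–3–4–1–2 is a cycle in G, G is not acyclic. Forests are exactly the graphs of treewidth ≤ 1, so tw(G) ≥ 2. Therefore the treewidth is 2.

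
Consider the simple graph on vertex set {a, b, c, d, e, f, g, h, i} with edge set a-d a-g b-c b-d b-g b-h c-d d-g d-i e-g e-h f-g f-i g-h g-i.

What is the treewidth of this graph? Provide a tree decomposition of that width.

Treewidth 2.
One optimal decomposition is:
Bags: B1 = {a, d, g}  B2 = {b, d, g}  B3 = {b, c, d}  B4 = {b, g, h}  B5 = {e, g, h}  B6 = {d, g, i}  B7 = {f, g, i}
Tree: B1–B2, B2–B3, B2–B4, B4–B5, B1–B6, B6–B7

Each bag holds 3 vertices, so the decomposition has width 2, which upper-bounds the treewidth. For the lower bound, the 3 vertices {a, d, g} are pairwise adjacent, and any tree decomposition puts a clique entirely inside one bag — forcing width ≥ 2. Combining the bounds, tw(G) = 2.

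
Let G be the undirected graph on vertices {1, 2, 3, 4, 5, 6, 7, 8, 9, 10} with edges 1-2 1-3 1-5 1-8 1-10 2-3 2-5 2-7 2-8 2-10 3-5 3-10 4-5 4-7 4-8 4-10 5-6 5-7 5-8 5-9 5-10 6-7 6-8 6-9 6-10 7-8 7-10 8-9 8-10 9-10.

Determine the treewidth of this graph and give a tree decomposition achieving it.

Each bag holds 5 vertices, so the decomposition has width 4, which upper-bounds the treewidth. On the other hand G contains the 5-clique {1, 2, 5, 8, 10}. A clique must lie in a single bag of any decomposition, so no decomposition can have width below 4. Combining the bounds, tw(G) = 4.

Treewidth 4.
One optimal decomposition is:
Bags: B1 = {4, 5, 7, 8, 10}  B2 = {2, 5, 7, 8, 10}  B3 = {1, 2, 5, 8, 10}  B4 = {1, 2, 3, 5, 10}  B5 = {5, 6, 7, 8, 10}  B6 = {5, 6, 8, 9, 10}
Tree: B1–B2, B2–B3, B3–B4, B1–B5, B5–B6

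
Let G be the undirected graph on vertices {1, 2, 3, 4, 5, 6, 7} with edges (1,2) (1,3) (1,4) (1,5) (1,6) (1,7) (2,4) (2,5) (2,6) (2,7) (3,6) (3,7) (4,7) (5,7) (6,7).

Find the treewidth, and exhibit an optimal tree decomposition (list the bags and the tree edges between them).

Each bag holds 4 vertices, so the decomposition has width 3, which upper-bounds the treewidth. Conversely, {1, 2, 4, 7} is a clique of size 4, and the vertices of any clique must share a bag in every tree decomposition; so some bag has ≥ 4 vertices and tw(G) ≥ 3. Hence tw(G) = 3 exactly.

Treewidth 3.
One optimal decomposition is:
Bags: B1 = {1, 2, 5, 7}  B2 = {1, 2, 4, 7}  B3 = {1, 2, 6, 7}  B4 = {1, 3, 6, 7}
Tree: B1–B2, B1–B3, B3–B4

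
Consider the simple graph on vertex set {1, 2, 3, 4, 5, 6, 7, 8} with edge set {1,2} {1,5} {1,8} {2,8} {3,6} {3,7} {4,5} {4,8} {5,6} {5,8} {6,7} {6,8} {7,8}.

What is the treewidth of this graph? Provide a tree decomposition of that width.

Treewidth 2.
One optimal decomposition is:
Bags: B1 = {6, 7, 8}  B2 = {5, 6, 8}  B3 = {3, 6, 7}  B4 = {1, 5, 8}  B5 = {4, 5, 8}  B6 = {1, 2, 8}
Tree: B1–B2, B1–B3, B2–B4, B2–B5, B4–B6

Each bag holds 3 vertices, so the decomposition has width 2, which upper-bounds the treewidth. On the other hand G contains the 3-clique {1, 2, 8}. A clique must lie in a single bag of any decomposition, so no decomposition can have width below 2. The upper and lower bounds meet at 2, so that is the treewidth.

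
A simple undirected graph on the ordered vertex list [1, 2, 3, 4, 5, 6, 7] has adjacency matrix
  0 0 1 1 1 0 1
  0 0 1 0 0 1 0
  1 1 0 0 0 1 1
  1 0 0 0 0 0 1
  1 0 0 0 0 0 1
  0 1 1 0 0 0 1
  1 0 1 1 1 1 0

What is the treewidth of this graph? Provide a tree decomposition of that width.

Every bag has size at most 3, so the width is 3 − 1 = 2 and tw(G) ≤ 2. Conversely, {2, 3, 6} is a clique of size 3, and the vertices of any clique must share a bag in every tree decomposition; so some bag has ≥ 3 vertices and tw(G) ≥ 2. The upper and lower bounds meet at 2, so that is the treewidth.

Treewidth 2.
One such decomposition:
Bags: B1 = {1, 3, 7}  B2 = {1, 4, 7}  B3 = {1, 5, 7}  B4 = {3, 6, 7}  B5 = {2, 3, 6}
Tree: B1–B2, B2–B3, B1–B4, B4–B5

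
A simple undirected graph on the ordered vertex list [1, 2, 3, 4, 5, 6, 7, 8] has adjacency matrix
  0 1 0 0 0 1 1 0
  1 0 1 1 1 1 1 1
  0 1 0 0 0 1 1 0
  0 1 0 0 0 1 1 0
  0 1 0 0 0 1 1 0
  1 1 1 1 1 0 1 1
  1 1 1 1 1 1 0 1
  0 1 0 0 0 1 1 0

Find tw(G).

3

A width-3 tree decomposition is:
Bags: B1 = {2, 3, 6, 7}  B2 = {2, 6, 7, 8}  B3 = {2, 5, 6, 7}  B4 = {2, 4, 6, 7}  B5 = {1, 2, 6, 7}
Tree: B1–B2, B2–B3, B1–B4, B3–B5
The largest bag has 4 vertices, giving width 3; this decomposition certifies tw(G) ≤ 3. For the lower bound, the 4 vertices {1, 2, 6, 7} are pairwise adjacent, and any tree decomposition puts a clique entirely inside one bag — forcing width ≥ 3. Hence tw(G) = 3 exactly.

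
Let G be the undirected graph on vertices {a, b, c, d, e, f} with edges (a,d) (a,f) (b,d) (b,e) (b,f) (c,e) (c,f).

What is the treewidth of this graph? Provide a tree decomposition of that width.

Treewidth 2.
One optimal decomposition is:
Bags: B1 = {b, c, e}  B2 = {b, c, f}  B3 = {b, d, f}  B4 = {a, d, f}
Tree: B1–B2, B2–B3, B3–B4

Every bag has size at most 3, so the width is 3 − 1 = 2 and tw(G) ≤ 2. The edges e–c–f–b–e form a cycle, so G is not a tree and its treewidth is at least 2. The upper and lower bounds meet at 2, so that is the treewidth.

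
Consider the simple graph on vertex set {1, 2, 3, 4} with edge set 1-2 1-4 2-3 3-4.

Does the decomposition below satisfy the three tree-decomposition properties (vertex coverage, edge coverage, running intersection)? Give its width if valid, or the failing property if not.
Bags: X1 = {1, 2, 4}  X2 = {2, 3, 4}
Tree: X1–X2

Every vertex of G appears in some bag (union = {1, 2, 3, 4}); every edge is covered by a bag; and for each vertex v the set of bags containing v is connected in the bag tree. The decomposition is therefore valid. The largest bag has 3 vertices, so the width is 2.

Yes; width 2.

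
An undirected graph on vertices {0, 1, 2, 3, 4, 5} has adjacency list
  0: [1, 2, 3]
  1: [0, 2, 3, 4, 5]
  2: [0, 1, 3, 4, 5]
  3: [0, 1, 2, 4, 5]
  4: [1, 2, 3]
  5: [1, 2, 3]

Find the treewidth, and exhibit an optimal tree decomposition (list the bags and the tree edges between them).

The largest bag has 4 vertices, giving width 3; this decomposition certifies tw(G) ≤ 3. On the other hand G contains the 4-clique {0, 1, 2, 3}. A clique must lie in a single bag of any decomposition, so no decomposition can have width below 3. The upper and lower bounds meet at 3, so that is the treewidth.

Treewidth 3.
One such decomposition:
Bags: B1 = {1, 2, 3, 5}  B2 = {1, 2, 3, 4}  B3 = {0, 1, 2, 3}
Tree: B1–B2, B2–B3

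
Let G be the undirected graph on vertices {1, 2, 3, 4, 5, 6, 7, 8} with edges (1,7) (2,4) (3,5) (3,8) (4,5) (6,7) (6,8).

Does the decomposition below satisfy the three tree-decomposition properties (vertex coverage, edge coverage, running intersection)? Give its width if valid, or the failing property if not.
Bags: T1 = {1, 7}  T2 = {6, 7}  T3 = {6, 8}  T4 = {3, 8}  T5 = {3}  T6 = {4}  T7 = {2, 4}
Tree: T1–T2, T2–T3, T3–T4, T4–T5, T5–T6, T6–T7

No — vertex 5 appears in no bag.

A tree decomposition must satisfy three properties: every vertex lies in some bag; for every edge, both endpoints lie together in some bag; and for every vertex, the bags containing it form a connected subtree. Here vertex 5 appears in no bag, so the decomposition is invalid.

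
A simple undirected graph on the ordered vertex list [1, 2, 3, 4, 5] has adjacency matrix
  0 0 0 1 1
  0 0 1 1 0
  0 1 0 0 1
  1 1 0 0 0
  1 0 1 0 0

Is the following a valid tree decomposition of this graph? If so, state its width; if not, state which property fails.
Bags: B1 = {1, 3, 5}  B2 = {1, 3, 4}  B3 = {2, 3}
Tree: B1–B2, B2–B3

No — edge (4,2) lies in no bag.

A tree decomposition must satisfy three properties: every vertex lies in some bag; for every edge, both endpoints lie together in some bag; and for every vertex, the bags containing it form a connected subtree. Here edge (4,2) lies in no bag, so the decomposition is invalid.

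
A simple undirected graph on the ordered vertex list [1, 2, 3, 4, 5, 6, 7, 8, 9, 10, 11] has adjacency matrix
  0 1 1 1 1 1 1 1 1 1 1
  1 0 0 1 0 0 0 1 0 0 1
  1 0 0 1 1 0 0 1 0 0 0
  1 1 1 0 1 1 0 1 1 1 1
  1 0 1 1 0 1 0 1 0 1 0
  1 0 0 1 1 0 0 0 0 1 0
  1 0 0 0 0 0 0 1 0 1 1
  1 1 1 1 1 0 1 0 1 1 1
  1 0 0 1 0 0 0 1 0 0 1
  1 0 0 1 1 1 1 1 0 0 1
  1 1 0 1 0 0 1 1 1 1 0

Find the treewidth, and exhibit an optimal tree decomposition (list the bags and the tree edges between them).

Treewidth 4.
One optimal decomposition is:
Bags: B1 = {1, 4, 8, 10, 11}  B2 = {1, 2, 4, 8, 11}  B3 = {1, 4, 5, 8, 10}  B4 = {1, 4, 5, 6, 10}  B5 = {1, 4, 8, 9, 11}  B6 = {1, 7, 8, 10, 11}  B7 = {1, 3, 4, 5, 8}
Tree: B1–B2, B1–B3, B3–B4, B1–B5, B1–B6, B3–B7

Each bag holds 5 vertices, so the decomposition has width 4, which upper-bounds the treewidth. On the other hand G contains the 5-clique {1, 4, 8, 9, 11}. A clique must lie in a single bag of any decomposition, so no decomposition can have width below 4. Combining the bounds, tw(G) = 4.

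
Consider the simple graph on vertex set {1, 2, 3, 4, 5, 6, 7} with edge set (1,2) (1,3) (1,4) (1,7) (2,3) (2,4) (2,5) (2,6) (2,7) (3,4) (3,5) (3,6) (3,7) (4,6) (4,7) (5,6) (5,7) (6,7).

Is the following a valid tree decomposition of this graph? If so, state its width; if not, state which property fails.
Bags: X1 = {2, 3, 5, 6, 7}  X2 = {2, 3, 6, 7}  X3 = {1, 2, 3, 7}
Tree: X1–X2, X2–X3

A tree decomposition must satisfy three properties: every vertex lies in some bag; for every edge, both endpoints lie together in some bag; and for every vertex, the bags containing it form a connected subtree. Here vertex 4 appears in no bag, so the decomposition is invalid.

No — vertex 4 appears in no bag.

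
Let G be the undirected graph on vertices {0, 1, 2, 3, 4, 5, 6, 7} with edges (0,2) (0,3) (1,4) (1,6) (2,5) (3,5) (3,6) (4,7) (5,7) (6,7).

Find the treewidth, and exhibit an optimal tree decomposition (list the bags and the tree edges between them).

Treewidth 2.
One such decomposition:
Bags: B1 = {0, 2, 3}  B2 = {2, 3, 5}  B3 = {3, 5, 6}  B4 = {5, 6, 7}  B5 = {1, 6, 7}  B6 = {1, 4, 7}
Tree: B1–B2, B2–B3, B3–B4, B4–B5, B5–B6

Each bag holds 3 vertices, so the decomposition has width 2, which upper-bounds the treewidth. The edges 0–2–5–3–0 form a cycle, so G is not a tree and its treewidth is at least 2. Combining the bounds, tw(G) = 2.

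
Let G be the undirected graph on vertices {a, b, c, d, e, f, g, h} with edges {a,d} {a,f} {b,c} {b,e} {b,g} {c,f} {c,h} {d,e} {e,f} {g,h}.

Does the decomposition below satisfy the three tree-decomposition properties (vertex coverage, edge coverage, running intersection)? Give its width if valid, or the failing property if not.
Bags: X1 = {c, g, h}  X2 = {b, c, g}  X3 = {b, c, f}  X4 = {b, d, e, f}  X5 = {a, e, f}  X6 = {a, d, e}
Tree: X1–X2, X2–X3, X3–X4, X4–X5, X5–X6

A tree decomposition must satisfy three properties: every vertex lies in some bag; for every edge, both endpoints lie together in some bag; and for every vertex, the bags containing it form a connected subtree. Here bags containing vertex d are not connected in the tree, so the decomposition is invalid.

No — bags containing vertex d are not connected in the tree.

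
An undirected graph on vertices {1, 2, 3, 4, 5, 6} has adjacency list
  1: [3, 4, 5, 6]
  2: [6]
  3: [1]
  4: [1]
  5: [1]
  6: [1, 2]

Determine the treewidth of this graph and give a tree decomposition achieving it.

Treewidth 1.
Bags: B1 = {1, 6}  B2 = {1, 3}  B3 = {1, 4}  B4 = {1, 5}  B5 = {2, 6}
Tree: B1–B2, B1–B3, B3–B4, B1–B5

The largest bag has 2 vertices, giving width 1; this decomposition certifies tw(G) ≤ 1. Any graph with an edge has treewidth ≥ 1, and G has the edge 6–1. Therefore the treewidth is 1.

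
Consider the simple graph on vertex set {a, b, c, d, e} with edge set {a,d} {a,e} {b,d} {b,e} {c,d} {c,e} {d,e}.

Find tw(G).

2

A width-2 tree decomposition is:
Bags: B1 = {b, d, e}  B2 = {a, d, e}  B3 = {c, d, e}
Tree: B1–B2, B1–B3
Every bag has size at most 3, so the width is 3 − 1 = 2 and tw(G) ≤ 2. For the lower bound, the 3 vertices {c, d, e} are pairwise adjacent, and any tree decomposition puts a clique entirely inside one bag — forcing width ≥ 2. The upper and lower bounds meet at 2, so that is the treewidth.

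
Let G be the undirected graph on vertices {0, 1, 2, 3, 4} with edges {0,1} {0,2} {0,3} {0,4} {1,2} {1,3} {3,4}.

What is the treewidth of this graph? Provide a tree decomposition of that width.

The largest bag has 3 vertices, giving width 2; this decomposition certifies tw(G) ≤ 2. For the lower bound, the 3 vertices {0, 1, 2} are pairwise adjacent, and any tree decomposition puts a clique entirely inside one bag — forcing width ≥ 2. Therefore the treewidth is 2.

Treewidth 2.
One such decomposition:
Bags: B1 = {0, 3, 4}  B2 = {0, 1, 3}  B3 = {0, 1, 2}
Tree: B1–B2, B2–B3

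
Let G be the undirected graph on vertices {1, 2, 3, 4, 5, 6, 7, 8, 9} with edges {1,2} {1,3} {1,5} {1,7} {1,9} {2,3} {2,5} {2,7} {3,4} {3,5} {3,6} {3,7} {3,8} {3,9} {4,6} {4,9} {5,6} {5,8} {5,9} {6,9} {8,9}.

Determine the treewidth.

3

A width-3 tree decomposition is:
Bags: B1 = {1, 3, 5, 9}  B2 = {3, 5, 8, 9}  B3 = {1, 2, 3, 5}  B4 = {1, 2, 3, 7}  B5 = {3, 5, 6, 9}  B6 = {3, 4, 6, 9}
Tree: B1–B2, B1–B3, B3–B4, B2–B5, B5–B6
Every bag has size at most 4, so the width is 4 − 1 = 3 and tw(G) ≤ 3. On the other hand G contains the 4-clique {3, 4, 6, 9}. A clique must lie in a single bag of any decomposition, so no decomposition can have width below 3. The upper and lower bounds meet at 3, so that is the treewidth.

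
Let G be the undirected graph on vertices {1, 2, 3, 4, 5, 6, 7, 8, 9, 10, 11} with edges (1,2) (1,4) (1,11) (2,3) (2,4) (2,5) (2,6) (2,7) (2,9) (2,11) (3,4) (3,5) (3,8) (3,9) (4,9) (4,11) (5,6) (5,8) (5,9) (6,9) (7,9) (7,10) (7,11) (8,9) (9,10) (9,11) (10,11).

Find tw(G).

A width-3 tree decomposition is:
Bags: B1 = {3, 5, 8, 9}  B2 = {2, 3, 5, 9}  B3 = {2, 3, 4, 9}  B4 = {2, 4, 9, 11}  B5 = {2, 7, 9, 11}  B6 = {7, 9, 10, 11}  B7 = {2, 5, 6, 9}  B8 = {1, 2, 4, 11}
Tree: B1–B2, B2–B3, B3–B4, B4–B5, B5–B6, B2–B7, B4–B8
Every bag has size at most 4, so the width is 4 − 1 = 3 and tw(G) ≤ 3. Conversely, {1, 2, 4, 11} is a clique of size 4, and the vertices of any clique must share a bag in every tree decomposition; so some bag has ≥ 4 vertices and tw(G) ≥ 3. Therefore the treewidth is 3.

3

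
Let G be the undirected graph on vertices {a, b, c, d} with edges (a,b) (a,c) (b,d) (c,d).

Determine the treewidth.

2

A width-2 tree decomposition is:
Bags: B1 = {a, b, d}  B2 = {a, c, d}
Tree: B1–B2
The largest bag has 3 vertices, giving width 2; this decomposition certifies tw(G) ≤ 2. Since a–b–d–c–a is a cycle in G, G is not acyclic. Forests are exactly the graphs of treewidth ≤ 1, so tw(G) ≥ 2. Therefore the treewidth is 2.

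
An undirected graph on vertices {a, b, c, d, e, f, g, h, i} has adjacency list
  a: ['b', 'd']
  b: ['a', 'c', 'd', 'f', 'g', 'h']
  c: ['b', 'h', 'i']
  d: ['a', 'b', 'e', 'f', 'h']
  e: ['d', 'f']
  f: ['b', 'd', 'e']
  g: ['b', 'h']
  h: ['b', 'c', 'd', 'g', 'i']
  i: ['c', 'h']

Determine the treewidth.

A width-2 tree decomposition is:
Bags: B1 = {b, d, f}  B2 = {b, d, h}  B3 = {d, e, f}  B4 = {b, g, h}  B5 = {b, c, h}  B6 = {a, b, d}  B7 = {c, h, i}
Tree: B1–B2, B1–B3, B2–B4, B4–B5, B2–B6, B5–B7
The largest bag has 3 vertices, giving width 2; this decomposition certifies tw(G) ≤ 2. On the other hand G contains the 3-clique {d, e, f}. A clique must lie in a single bag of any decomposition, so no decomposition can have width below 2. Therefore the treewidth is 2.

2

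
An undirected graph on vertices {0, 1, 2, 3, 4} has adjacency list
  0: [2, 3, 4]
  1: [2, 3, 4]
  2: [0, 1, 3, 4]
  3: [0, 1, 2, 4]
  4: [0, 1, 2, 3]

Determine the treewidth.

A width-3 tree decomposition is:
Bags: B1 = {1, 2, 3, 4}  B2 = {0, 2, 3, 4}
Tree: B1–B2
Every bag has size at most 4, so the width is 4 − 1 = 3 and tw(G) ≤ 3. For the lower bound, the 4 vertices {0, 2, 3, 4} are pairwise adjacent, and any tree decomposition puts a clique entirely inside one bag — forcing width ≥ 3. The upper and lower bounds meet at 3, so that is the treewidth.

3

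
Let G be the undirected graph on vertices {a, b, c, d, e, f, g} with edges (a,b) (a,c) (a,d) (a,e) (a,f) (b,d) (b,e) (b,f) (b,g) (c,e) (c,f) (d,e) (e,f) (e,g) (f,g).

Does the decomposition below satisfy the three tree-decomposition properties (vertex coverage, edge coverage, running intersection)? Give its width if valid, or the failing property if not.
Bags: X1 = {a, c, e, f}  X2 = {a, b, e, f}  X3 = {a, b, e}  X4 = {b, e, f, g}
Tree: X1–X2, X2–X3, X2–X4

A tree decomposition must satisfy three properties: every vertex lies in some bag; for every edge, both endpoints lie together in some bag; and for every vertex, the bags containing it form a connected subtree. Here vertex d appears in no bag, so the decomposition is invalid.

No — vertex d appears in no bag.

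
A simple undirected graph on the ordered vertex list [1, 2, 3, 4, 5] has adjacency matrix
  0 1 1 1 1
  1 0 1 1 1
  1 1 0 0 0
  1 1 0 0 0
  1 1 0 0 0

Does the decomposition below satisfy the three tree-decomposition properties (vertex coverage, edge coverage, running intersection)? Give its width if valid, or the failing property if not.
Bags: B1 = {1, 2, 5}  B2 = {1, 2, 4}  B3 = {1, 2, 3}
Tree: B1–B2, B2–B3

Yes; width 2.

Vertex coverage: the bags together contain {1, 2, 3, 4, 5}, the full vertex set. Edge coverage: each edge of G has both endpoints in at least one bag. Running intersection: for every vertex, the bags containing it form a connected subtree. All three properties hold, so this is a valid tree decomposition of width max|bag| − 1 = 2, and hence tw(G) ≤ 2.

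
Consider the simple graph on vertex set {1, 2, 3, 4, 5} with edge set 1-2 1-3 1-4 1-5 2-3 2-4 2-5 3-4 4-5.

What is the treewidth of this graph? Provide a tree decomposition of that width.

The largest bag has 4 vertices, giving width 3; this decomposition certifies tw(G) ≤ 3. For the lower bound, the 4 vertices {1, 2, 3, 4} are pairwise adjacent, and any tree decomposition puts a clique entirely inside one bag — forcing width ≥ 3. The upper and lower bounds meet at 3, so that is the treewidth.

Treewidth 3.
One such decomposition:
Bags: B1 = {1, 2, 3, 4}  B2 = {1, 2, 4, 5}
Tree: B1–B2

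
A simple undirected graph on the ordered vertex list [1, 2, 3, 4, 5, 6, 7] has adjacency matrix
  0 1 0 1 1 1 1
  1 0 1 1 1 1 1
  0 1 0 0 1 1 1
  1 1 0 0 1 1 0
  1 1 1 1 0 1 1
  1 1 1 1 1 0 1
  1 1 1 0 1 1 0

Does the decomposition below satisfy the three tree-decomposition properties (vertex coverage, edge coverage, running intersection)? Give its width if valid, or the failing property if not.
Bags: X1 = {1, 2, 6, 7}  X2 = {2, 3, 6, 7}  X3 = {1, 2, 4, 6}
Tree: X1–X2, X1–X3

No — vertex 5 appears in no bag.

A tree decomposition must satisfy three properties: every vertex lies in some bag; for every edge, both endpoints lie together in some bag; and for every vertex, the bags containing it form a connected subtree. Here vertex 5 appears in no bag, so the decomposition is invalid.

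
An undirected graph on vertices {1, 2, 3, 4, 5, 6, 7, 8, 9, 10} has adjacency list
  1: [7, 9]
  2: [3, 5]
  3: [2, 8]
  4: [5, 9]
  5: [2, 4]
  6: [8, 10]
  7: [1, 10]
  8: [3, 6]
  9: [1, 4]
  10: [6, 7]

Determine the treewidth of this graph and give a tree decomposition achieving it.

Each bag holds 3 vertices, so the decomposition has width 2, which upper-bounds the treewidth. The edges 1–7–10–6–8–3–2–5–4–9–1 form a cycle, so G is not a tree and its treewidth is at least 2. Combining the bounds, tw(G) = 2.

Treewidth 2.
One such decomposition:
Bags: B1 = {1, 7, 10}  B2 = {1, 6, 10}  B3 = {1, 6, 8}  B4 = {1, 3, 8}  B5 = {1, 2, 3}  B6 = {1, 2, 5}  B7 = {1, 4, 5}  B8 = {1, 4, 9}
Tree: B1–B2, B2–B3, B3–B4, B4–B5, B5–B6, B6–B7, B7–B8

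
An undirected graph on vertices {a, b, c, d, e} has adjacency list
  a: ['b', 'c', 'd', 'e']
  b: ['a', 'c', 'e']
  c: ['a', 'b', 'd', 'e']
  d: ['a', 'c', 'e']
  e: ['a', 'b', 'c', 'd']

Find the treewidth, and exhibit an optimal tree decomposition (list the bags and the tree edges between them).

Treewidth 3.
One optimal decomposition is:
Bags: B1 = {a, b, c, e}  B2 = {a, c, d, e}
Tree: B1–B2

The largest bag has 4 vertices, giving width 3; this decomposition certifies tw(G) ≤ 3. On the other hand G contains the 4-clique {a, c, d, e}. A clique must lie in a single bag of any decomposition, so no decomposition can have width below 3. Therefore the treewidth is 3.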